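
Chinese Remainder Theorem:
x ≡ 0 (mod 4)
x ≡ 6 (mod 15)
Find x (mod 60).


M = 4*15 = 60
M1 = M/4 = 15, M2 = M/15 = 4
M1^(-1) mod 4 = 3, M2^(-1) mod 15 = 4
x = 0*15*3 + 6*4*4 = 96
96 mod 60 = 36
Check: 36 mod 4 = 0 ✓, 36 mod 15 = 6 ✓

x ≡ 36 (mod 60)


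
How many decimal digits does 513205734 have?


513205734 has 9 digits in base 10
floor(log10(513205734)) + 1 = floor(8.7103) + 1 = 9

9 digits (base 10)


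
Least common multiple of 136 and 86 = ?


GCD(136, 86) = 2
LCM = 136*86/2 = 11696/2 = 5848

LCM = 5848


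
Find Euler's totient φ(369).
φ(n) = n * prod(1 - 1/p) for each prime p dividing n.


369 = 3^2 × 41
Prime factors: 3, 41
φ(369) = 369 × (1-1/3) × (1-1/41)
= 369 × 2/3 × 40/41 = 240

φ(369) = 240


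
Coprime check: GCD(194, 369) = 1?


Euclidean algorithm:
369 = 1 * 194 + 175
194 = 1 * 175 + 19
175 = 9 * 19 + 4
19 = 4 * 4 + 3
4 = 1 * 3 + 1
3 = 3 * 1 + 0
GCD(194, 369) = 1

Yes, coprime (GCD = 1)


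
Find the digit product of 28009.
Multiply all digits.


2 × 8 × 0 × 0 × 9 = 0


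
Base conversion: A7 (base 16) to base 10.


A7 (base 16) = 167 (decimal)
167 (decimal) = 167 (base 10)


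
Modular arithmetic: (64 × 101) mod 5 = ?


64 × 101 = 6464
6464 mod 5 = 4


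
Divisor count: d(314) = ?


314 = 2^1 × 157^1
d(314) = (1+1) × (1+1) = 4

4 divisors


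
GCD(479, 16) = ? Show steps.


479 = 29 * 16 + 15
16 = 1 * 15 + 1
15 = 15 * 1 + 0
GCD = 1


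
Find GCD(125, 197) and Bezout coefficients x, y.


Tabular extended Euclidean (each row: r = 125*s + 197*t):
r=125, s=1, t=0
r=197, s=0, t=1
q=0: r=125, s=1, t=0   [125*(1) + 197*(0) = 125]
q=1: r=72, s=-1, t=1   [125*(-1) + 197*(1) = 72]
q=1: r=53, s=2, t=-1   [125*(2) + 197*(-1) = 53]
q=1: r=19, s=-3, t=2   [125*(-3) + 197*(2) = 19]
q=2: r=15, s=8, t=-5   [125*(8) + 197*(-5) = 15]
q=1: r=4, s=-11, t=7   [125*(-11) + 197*(7) = 4]
q=3: r=3, s=41, t=-26   [125*(41) + 197*(-26) = 3]
q=1: r=1, s=-52, t=33   [125*(-52) + 197*(33) = 1]
q=3: r=0, s=197, t=-125   [125*(197) + 197*(-125) = 0]
GCD = 1; from the row with r=1: x=-52, y=33
Check: 125*(-52) + 197*(33) = -6500 + 6501 = 1

GCD = 1, x = -52, y = 33


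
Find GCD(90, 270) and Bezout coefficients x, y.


Tabular extended Euclidean (each row: r = 90*s + 270*t):
r=90, s=1, t=0
r=270, s=0, t=1
q=0: r=90, s=1, t=0   [90*(1) + 270*(0) = 90]
q=3: r=0, s=-3, t=1   [90*(-3) + 270*(1) = 0]
GCD = 90; from the row with r=90: x=1, y=0
Check: 90*(1) + 270*(0) = 90 + 0 = 90

GCD = 90, x = 1, y = 0


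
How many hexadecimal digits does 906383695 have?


906383695 in base 16 = 3606514F
Number of digits = 8

8 digits (base 16)


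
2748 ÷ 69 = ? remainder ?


2748 = 69 * 39 + 57
Check: 2691 + 57 = 2748

q = 39, r = 57


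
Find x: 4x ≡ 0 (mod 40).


GCD(4, 40) = 4 divides 0
Divide: 1x ≡ 0 (mod 10)
x ≡ 0 (mod 10)


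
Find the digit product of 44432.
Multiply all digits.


4 × 4 × 4 × 3 × 2 = 384


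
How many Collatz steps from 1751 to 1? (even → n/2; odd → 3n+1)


1751 → 5254 → 2627 → 7882 → 3941 → 11824 → 5912 → 2956 → 1478 → 739 → 2218 → 1109 → 3328 → 1664 → 832 → 416 → 208 → 104 → 52 → 26 → 13 → 40 → 20 → 10 → 5 → 16 → 8 → 4 → 2 → 1
Total steps = 29

29 steps


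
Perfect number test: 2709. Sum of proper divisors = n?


Proper divisors of 2709: 1, 3, 7, 9, 21, 43, 63, 129, 301, 387, 903
Sum = 1 + 3 + 7 + 9 + 21 + 43 + 63 + 129 + 301 + 387 + 903 = 1867

No, 2709 is not perfect (1867 ≠ 2709)


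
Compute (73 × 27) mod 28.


73 × 27 = 1971
1971 mod 28 = 11


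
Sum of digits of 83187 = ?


8 + 3 + 1 + 8 + 7 = 27


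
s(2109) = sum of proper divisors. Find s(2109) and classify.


Proper divisors: 1, 3, 19, 37, 57, 111, 703
Sum = 1 + 3 + 19 + 37 + 57 + 111 + 703 = 931
931 < 2109 → deficient

s(2109) = 931 (deficient)


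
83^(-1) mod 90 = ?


Use the extended Euclidean algorithm on (90, 83); each row r = 90*s + 83*t:
r=90, s=1, t=0
r=83, s=0, t=1
q=1: r=7, s=1, t=-1   [90*(1) + 83*(-1) = 7]
q=11: r=6, s=-11, t=12   [90*(-11) + 83*(12) = 6]
q=1: r=1, s=12, t=-13   [90*(12) + 83*(-13) = 1]
q=6: r=0, s=-83, t=90   [90*(-83) + 83*(90) = 0]
GCD = 1 with t = -13, so 83*(-13) ≡ 1 (mod 90)
Inverse = -13 mod 90 = 77
Check: 83 * 77 = 6391 ≡ 1 (mod 90)

83^(-1) ≡ 77 (mod 90)


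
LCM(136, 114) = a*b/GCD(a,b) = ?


GCD(136, 114) = 2
LCM = 136*114/2 = 15504/2 = 7752

LCM = 7752


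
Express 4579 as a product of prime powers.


4579 / 19 = 241
241 / 241 = 1
4579 = 19 × 241


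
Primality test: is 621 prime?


621 / 3 = 207 (exact division)
621 is NOT prime.

No, 621 is not prime


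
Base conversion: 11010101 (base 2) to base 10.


11010101 (base 2) = 213 (decimal)
213 (decimal) = 213 (base 10)


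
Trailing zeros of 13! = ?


floor(13/5) = 2
Total = 2

2 trailing zeros


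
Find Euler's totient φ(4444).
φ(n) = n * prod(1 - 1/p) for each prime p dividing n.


4444 = 2^2 × 11 × 101
Prime factors: 2, 11, 101
φ(4444) = 4444 × (1-1/2) × (1-1/11) × (1-1/101)
= 4444 × 1/2 × 10/11 × 100/101 = 2000

φ(4444) = 2000


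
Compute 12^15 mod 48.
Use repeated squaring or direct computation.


12^1 mod 48 = 12
12^2 mod 48 = 0
12^3 mod 48 = 0
12^4 mod 48 = 0
12^5 mod 48 = 0
12^6 mod 48 = 0
12^7 mod 48 = 0
12^8 mod 48 = 0
12^9 mod 48 = 0
12^10 mod 48 = 0
12^11 mod 48 = 0
12^12 mod 48 = 0
12^13 mod 48 = 0
12^14 mod 48 = 0
12^15 mod 48 = 0


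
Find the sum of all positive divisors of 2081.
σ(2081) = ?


Divisors of 2081: 1, 2081
Sum = 1 + 2081 = 2082

σ(2081) = 2082


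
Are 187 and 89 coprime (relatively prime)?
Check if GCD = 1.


Euclidean algorithm:
187 = 2 * 89 + 9
89 = 9 * 9 + 8
9 = 1 * 8 + 1
8 = 8 * 1 + 0
GCD(187, 89) = 1

Yes, coprime (GCD = 1)


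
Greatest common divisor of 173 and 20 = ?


173 = 8 * 20 + 13
20 = 1 * 13 + 7
13 = 1 * 7 + 6
7 = 1 * 6 + 1
6 = 6 * 1 + 0
GCD = 1


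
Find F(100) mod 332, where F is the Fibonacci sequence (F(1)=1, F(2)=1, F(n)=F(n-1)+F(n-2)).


F(k) mod 332 for k=1..100:
1, 1, 2, 3, 5, 8, 13, 21, 34, 55, 89, 144, 233, 45, 278, 323, 269, 260, 197, 125, 322, 115, 105, 220, 325, 213, 206, 87, 293, 48, 9, 57, 66, 123, 189, 312, 169, 149, 318, 135, 121, 256, 45, 301, 14, 315, 329, 312, 309, 289, 266, 223, 157, 48, 205, 253, 126, 47, 173, 220, 61, 281, 10, 291, 301, 260, 229, 157, 54, 211, 265, 144, 77, 221, 298, 187, 153, 8, 161, 169, 330, 167, 165, 0, 165, 165, 330, 163, 161, 324, 153, 145, 298, 111, 77, 188, 265, 121, 54, 175
F(100) mod 332 = 175


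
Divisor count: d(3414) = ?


3414 = 2^1 × 3^1 × 569^1
d(3414) = (1+1) × (1+1) × (1+1) = 8

8 divisors


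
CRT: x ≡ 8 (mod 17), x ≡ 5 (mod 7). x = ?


M = 17*7 = 119
M1 = M/17 = 7, M2 = M/7 = 17
M1^(-1) mod 17 = 5, M2^(-1) mod 7 = 5
x = 8*7*5 + 5*17*5 = 705
705 mod 119 = 110
Check: 110 mod 17 = 8 ✓, 110 mod 7 = 5 ✓

x ≡ 110 (mod 119)


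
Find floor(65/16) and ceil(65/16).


65/16 = 4.0625
floor = 4
ceil = 5

floor = 4, ceil = 5


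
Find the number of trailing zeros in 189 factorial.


floor(189/5) = 37
floor(189/25) = 7
floor(189/125) = 1
Total = 45

45 trailing zeros


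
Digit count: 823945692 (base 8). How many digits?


823945692 in base 8 = 6107064734
Number of digits = 10

10 digits (base 8)


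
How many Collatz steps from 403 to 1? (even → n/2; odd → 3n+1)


403 → 1210 → 605 → 1816 → 908 → 454 → 227 → 682 → 341 → 1024 → 512 → 256 → 128 → 64 → 32 → 16 → 8 → 4 → 2 → 1
Total steps = 19

19 steps


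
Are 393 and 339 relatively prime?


Euclidean algorithm:
393 = 1 * 339 + 54
339 = 6 * 54 + 15
54 = 3 * 15 + 9
15 = 1 * 9 + 6
9 = 1 * 6 + 3
6 = 2 * 3 + 0
GCD(393, 339) = 3

No, not coprime (GCD = 3)


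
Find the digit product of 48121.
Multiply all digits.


4 × 8 × 1 × 2 × 1 = 64


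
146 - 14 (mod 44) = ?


146 - 14 = 132
132 mod 44 = 0


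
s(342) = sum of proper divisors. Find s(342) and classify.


Proper divisors: 1, 2, 3, 6, 9, 18, 19, 38, 57, 114, 171
Sum = 1 + 2 + 3 + 6 + 9 + 18 + 19 + 38 + 57 + 114 + 171 = 438
438 > 342 → abundant

s(342) = 438 (abundant)


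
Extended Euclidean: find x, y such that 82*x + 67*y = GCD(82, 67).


Tabular extended Euclidean (each row: r = 82*s + 67*t):
r=82, s=1, t=0
r=67, s=0, t=1
q=1: r=15, s=1, t=-1   [82*(1) + 67*(-1) = 15]
q=4: r=7, s=-4, t=5   [82*(-4) + 67*(5) = 7]
q=2: r=1, s=9, t=-11   [82*(9) + 67*(-11) = 1]
q=7: r=0, s=-67, t=82   [82*(-67) + 67*(82) = 0]
GCD = 1; from the row with r=1: x=9, y=-11
Check: 82*(9) + 67*(-11) = 738 - 737 = 1

GCD = 1, x = 9, y = -11


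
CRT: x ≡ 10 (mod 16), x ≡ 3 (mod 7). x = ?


M = 16*7 = 112
M1 = M/16 = 7, M2 = M/7 = 16
M1^(-1) mod 16 = 7, M2^(-1) mod 7 = 4
x = 10*7*7 + 3*16*4 = 682
682 mod 112 = 10
Check: 10 mod 16 = 10 ✓, 10 mod 7 = 3 ✓

x ≡ 10 (mod 112)


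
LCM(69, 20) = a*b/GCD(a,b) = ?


GCD(69, 20) = 1
LCM = 69*20/1 = 1380/1 = 1380

LCM = 1380


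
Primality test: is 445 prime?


445 / 5 = 89 (exact division)
445 is NOT prime.

No, 445 is not prime


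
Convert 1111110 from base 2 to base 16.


1111110 (base 2) = 126 (decimal)
126 (decimal) = 7E (base 16)


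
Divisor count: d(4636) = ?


4636 = 2^2 × 19^1 × 61^1
d(4636) = (2+1) × (1+1) × (1+1) = 12

12 divisors


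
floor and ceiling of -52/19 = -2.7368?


-52/19 = -2.7368
floor = -3
ceil = -2

floor = -3, ceil = -2


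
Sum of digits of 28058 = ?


2 + 8 + 0 + 5 + 8 = 23


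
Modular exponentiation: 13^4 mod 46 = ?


13^1 mod 46 = 13
13^2 mod 46 = 31
13^3 mod 46 = 35
13^4 mod 46 = 41


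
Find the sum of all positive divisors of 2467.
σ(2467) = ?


Divisors of 2467: 1, 2467
Sum = 1 + 2467 = 2468

σ(2467) = 2468


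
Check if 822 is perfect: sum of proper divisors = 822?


Proper divisors of 822: 1, 2, 3, 6, 137, 274, 411
Sum = 1 + 2 + 3 + 6 + 137 + 274 + 411 = 834

No, 822 is not perfect (834 ≠ 822)


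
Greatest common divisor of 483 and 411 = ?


483 = 1 * 411 + 72
411 = 5 * 72 + 51
72 = 1 * 51 + 21
51 = 2 * 21 + 9
21 = 2 * 9 + 3
9 = 3 * 3 + 0
GCD = 3


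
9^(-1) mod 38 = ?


Use the extended Euclidean algorithm on (38, 9); each row r = 38*s + 9*t:
r=38, s=1, t=0
r=9, s=0, t=1
q=4: r=2, s=1, t=-4   [38*(1) + 9*(-4) = 2]
q=4: r=1, s=-4, t=17   [38*(-4) + 9*(17) = 1]
q=2: r=0, s=9, t=-38   [38*(9) + 9*(-38) = 0]
GCD = 1 with t = 17, so 9*(17) ≡ 1 (mod 38)
Inverse = 17 mod 38 = 17
Check: 9 * 17 = 153 ≡ 1 (mod 38)

9^(-1) ≡ 17 (mod 38)


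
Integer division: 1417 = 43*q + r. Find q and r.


1417 = 43 * 32 + 41
Check: 1376 + 41 = 1417

q = 32, r = 41


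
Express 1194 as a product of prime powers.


1194 / 2 = 597
597 / 3 = 199
199 / 199 = 1
1194 = 2 × 3 × 199


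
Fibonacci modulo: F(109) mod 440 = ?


F(k) mod 440 for k=1..109:
1, 1, 2, 3, 5, 8, 13, 21, 34, 55, 89, 144, 233, 377, 170, 107, 277, 384, 221, 165, 386, 111, 57, 168, 225, 393, 178, 131, 309, 0, 309, 309, 178, 47, 225, 272, 57, 329, 386, 275, 221, 56, 277, 333, 170, 63, 233, 296, 89, 385, 34, 419, 13, 432, 5, 437, 2, 439, 1, 0, 1, 1, 2, 3, 5, 8, 13, 21, 34, 55, 89, 144, 233, 377, 170, 107, 277, 384, 221, 165, 386, 111, 57, 168, 225, 393, 178, 131, 309, 0, 309, 309, 178, 47, 225, 272, 57, 329, 386, 275, 221, 56, 277, 333, 170, 63, 233, 296, 89
F(109) mod 440 = 89


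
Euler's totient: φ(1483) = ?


1483 = 1483
Prime factors: 1483
φ(1483) = 1483 × (1-1/1483)
= 1483 × 1482/1483 = 1482

φ(1483) = 1482


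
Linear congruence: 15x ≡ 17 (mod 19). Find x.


GCD(15, 19) = 1, unique solution
a^(-1) mod 19 = 14
x = 14 * 17 mod 19 = 10

x ≡ 10 (mod 19)


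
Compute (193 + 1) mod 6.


193 + 1 = 194
194 mod 6 = 2


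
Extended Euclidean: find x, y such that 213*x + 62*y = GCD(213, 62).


Tabular extended Euclidean (each row: r = 213*s + 62*t):
r=213, s=1, t=0
r=62, s=0, t=1
q=3: r=27, s=1, t=-3   [213*(1) + 62*(-3) = 27]
q=2: r=8, s=-2, t=7   [213*(-2) + 62*(7) = 8]
q=3: r=3, s=7, t=-24   [213*(7) + 62*(-24) = 3]
q=2: r=2, s=-16, t=55   [213*(-16) + 62*(55) = 2]
q=1: r=1, s=23, t=-79   [213*(23) + 62*(-79) = 1]
q=2: r=0, s=-62, t=213   [213*(-62) + 62*(213) = 0]
GCD = 1; from the row with r=1: x=23, y=-79
Check: 213*(23) + 62*(-79) = 4899 - 4898 = 1

GCD = 1, x = 23, y = -79


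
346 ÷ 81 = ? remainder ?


346 = 81 * 4 + 22
Check: 324 + 22 = 346

q = 4, r = 22


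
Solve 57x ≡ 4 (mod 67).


GCD(57, 67) = 1, unique solution
a^(-1) mod 67 = 20
x = 20 * 4 mod 67 = 13

x ≡ 13 (mod 67)


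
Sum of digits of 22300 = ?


2 + 2 + 3 + 0 + 0 = 7


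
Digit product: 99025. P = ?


9 × 9 × 0 × 2 × 5 = 0


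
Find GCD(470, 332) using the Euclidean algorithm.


470 = 1 * 332 + 138
332 = 2 * 138 + 56
138 = 2 * 56 + 26
56 = 2 * 26 + 4
26 = 6 * 4 + 2
4 = 2 * 2 + 0
GCD = 2


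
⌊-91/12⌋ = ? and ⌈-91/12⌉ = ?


-91/12 = -7.5833
floor = -8
ceil = -7

floor = -8, ceil = -7


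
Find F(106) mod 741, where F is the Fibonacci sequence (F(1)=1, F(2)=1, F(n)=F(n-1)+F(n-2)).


F(k) mod 741 for k=1..106:
1, 1, 2, 3, 5, 8, 13, 21, 34, 55, 89, 144, 233, 377, 610, 246, 115, 361, 476, 96, 572, 668, 499, 426, 184, 610, 53, 663, 716, 638, 613, 510, 382, 151, 533, 684, 476, 419, 154, 573, 727, 559, 545, 363, 167, 530, 697, 486, 442, 187, 629, 75, 704, 38, 1, 39, 40, 79, 119, 198, 317, 515, 91, 606, 697, 562, 518, 339, 116, 455, 571, 285, 115, 400, 515, 174, 689, 122, 70, 192, 262, 454, 716, 429, 404, 92, 496, 588, 343, 190, 533, 723, 515, 497, 271, 27, 298, 325, 623, 207, 89, 296, 385, 681, 325, 265
F(106) mod 741 = 265


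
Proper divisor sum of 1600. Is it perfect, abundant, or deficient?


Proper divisors: 1, 2, 4, 5, 8, 10, 16, 20, 25, 32, 40, 50, 64, 80, 100, 160, 200, 320, 400, 800
Sum = 1 + 2 + 4 + 5 + 8 + 10 + 16 + 20 + 25 + 32 + 40 + 50 + 64 + 80 + 100 + 160 + 200 + 320 + 400 + 800 = 2337
2337 > 1600 → abundant

s(1600) = 2337 (abundant)


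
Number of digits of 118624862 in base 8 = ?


118624862 in base 8 = 704411136
Number of digits = 9

9 digits (base 8)


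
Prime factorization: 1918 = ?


1918 / 2 = 959
959 / 7 = 137
137 / 137 = 1
1918 = 2 × 7 × 137


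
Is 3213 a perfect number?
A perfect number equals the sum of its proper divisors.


Proper divisors of 3213: 1, 3, 7, 9, 17, 21, 27, 51, 63, 119, 153, 189, 357, 459, 1071
Sum = 1 + 3 + 7 + 9 + 17 + 21 + 27 + 51 + 63 + 119 + 153 + 189 + 357 + 459 + 1071 = 2547

No, 3213 is not perfect (2547 ≠ 3213)


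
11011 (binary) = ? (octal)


11011 (base 2) = 27 (decimal)
27 (decimal) = 33 (base 8)


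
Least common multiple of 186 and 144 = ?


GCD(186, 144) = 6
LCM = 186*144/6 = 26784/6 = 4464

LCM = 4464


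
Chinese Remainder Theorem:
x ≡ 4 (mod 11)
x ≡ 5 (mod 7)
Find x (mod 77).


M = 11*7 = 77
M1 = M/11 = 7, M2 = M/7 = 11
M1^(-1) mod 11 = 8, M2^(-1) mod 7 = 2
x = 4*7*8 + 5*11*2 = 334
334 mod 77 = 26
Check: 26 mod 11 = 4 ✓, 26 mod 7 = 5 ✓

x ≡ 26 (mod 77)


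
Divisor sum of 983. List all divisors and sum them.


Divisors of 983: 1, 983
Sum = 1 + 983 = 984

σ(983) = 984


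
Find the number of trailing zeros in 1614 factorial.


floor(1614/5) = 322
floor(1614/25) = 64
floor(1614/125) = 12
floor(1614/625) = 2
Total = 400

400 trailing zeros


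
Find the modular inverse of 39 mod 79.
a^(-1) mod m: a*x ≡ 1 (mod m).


Use the extended Euclidean algorithm on (79, 39); each row r = 79*s + 39*t:
r=79, s=1, t=0
r=39, s=0, t=1
q=2: r=1, s=1, t=-2   [79*(1) + 39*(-2) = 1]
q=39: r=0, s=-39, t=79   [79*(-39) + 39*(79) = 0]
GCD = 1 with t = -2, so 39*(-2) ≡ 1 (mod 79)
Inverse = -2 mod 79 = 77
Check: 39 * 77 = 3003 ≡ 1 (mod 79)

39^(-1) ≡ 77 (mod 79)


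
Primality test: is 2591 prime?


Check divisors up to sqrt(2591) = 50.9019
No divisors found.
2591 is prime.

Yes, 2591 is prime


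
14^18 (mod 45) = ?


14^1 mod 45 = 14
14^2 mod 45 = 16
14^3 mod 45 = 44
14^4 mod 45 = 31
14^5 mod 45 = 29
14^6 mod 45 = 1
14^7 mod 45 = 14
14^8 mod 45 = 16
14^9 mod 45 = 44
14^10 mod 45 = 31
14^11 mod 45 = 29
14^12 mod 45 = 1
14^13 mod 45 = 14
14^14 mod 45 = 16
14^15 mod 45 = 44
14^16 mod 45 = 31
14^17 mod 45 = 29
14^18 mod 45 = 1


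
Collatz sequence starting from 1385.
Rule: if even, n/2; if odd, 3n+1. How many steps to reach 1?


1385 → 4156 → 2078 → 1039 → 3118 → 1559 → 4678 → 2339 → 7018 → 3509 → 10528 → 5264 → 2632 → 1316 → 658 → 329 → 988 → 494 → 247 → 742 → 371 → 1114 → 557 → 1672 → 836 → 418 → 209 → 628 → 314 → 157 → 472 → 236 → 118 → 59 → 178 → 89 → 268 → 134 → 67 → 202 → 101 → 304 → 152 → 76 → 38 → 19 → 58 → 29 → 88 → 44 → 22 → 11 → 34 → 17 → 52 → 26 → 13 → 40 → 20 → 10 → 5 → 16 → 8 → 4 → 2 → 1
Total steps = 65

65 steps


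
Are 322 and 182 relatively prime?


Euclidean algorithm:
322 = 1 * 182 + 140
182 = 1 * 140 + 42
140 = 3 * 42 + 14
42 = 3 * 14 + 0
GCD(322, 182) = 14

No, not coprime (GCD = 14)


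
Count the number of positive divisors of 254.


254 = 2^1 × 127^1
d(254) = (1+1) × (1+1) = 4

4 divisors


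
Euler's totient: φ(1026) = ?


1026 = 2 × 3^3 × 19
Prime factors: 2, 3, 19
φ(1026) = 1026 × (1-1/2) × (1-1/3) × (1-1/19)
= 1026 × 1/2 × 2/3 × 18/19 = 324

φ(1026) = 324


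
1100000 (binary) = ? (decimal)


1100000 (base 2) = 96 (decimal)
96 (decimal) = 96 (base 10)


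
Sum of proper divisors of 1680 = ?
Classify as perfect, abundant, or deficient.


Proper divisors: 1, 2, 3, 4, 5, 6, 7, 8, 10, 12, 14, 15, 16, 20, 21, 24, 28, 30, 35, 40, 42, 48, 56, 60, 70, 80, 84, 105, 112, 120, 140, 168, 210, 240, 280, 336, 420, 560, 840
Sum = 1 + 2 + 3 + 4 + 5 + 6 + 7 + 8 + 10 + 12 + 14 + 15 + 16 + 20 + 21 + 24 + 28 + 30 + 35 + 40 + 42 + 48 + 56 + 60 + 70 + 80 + 84 + 105 + 112 + 120 + 140 + 168 + 210 + 240 + 280 + 336 + 420 + 560 + 840 = 4272
4272 > 1680 → abundant

s(1680) = 4272 (abundant)


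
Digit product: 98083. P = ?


9 × 8 × 0 × 8 × 3 = 0


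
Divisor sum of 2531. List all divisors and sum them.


Divisors of 2531: 1, 2531
Sum = 1 + 2531 = 2532

σ(2531) = 2532


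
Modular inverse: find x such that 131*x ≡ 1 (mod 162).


Use the extended Euclidean algorithm on (162, 131); each row r = 162*s + 131*t:
r=162, s=1, t=0
r=131, s=0, t=1
q=1: r=31, s=1, t=-1   [162*(1) + 131*(-1) = 31]
q=4: r=7, s=-4, t=5   [162*(-4) + 131*(5) = 7]
q=4: r=3, s=17, t=-21   [162*(17) + 131*(-21) = 3]
q=2: r=1, s=-38, t=47   [162*(-38) + 131*(47) = 1]
q=3: r=0, s=131, t=-162   [162*(131) + 131*(-162) = 0]
GCD = 1 with t = 47, so 131*(47) ≡ 1 (mod 162)
Inverse = 47 mod 162 = 47
Check: 131 * 47 = 6157 ≡ 1 (mod 162)

131^(-1) ≡ 47 (mod 162)


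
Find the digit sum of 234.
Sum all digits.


2 + 3 + 4 = 9


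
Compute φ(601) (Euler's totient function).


601 = 601
Prime factors: 601
φ(601) = 601 × (1-1/601)
= 601 × 600/601 = 600

φ(601) = 600


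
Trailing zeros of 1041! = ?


floor(1041/5) = 208
floor(1041/25) = 41
floor(1041/125) = 8
floor(1041/625) = 1
Total = 258

258 trailing zeros


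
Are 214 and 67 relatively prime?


Euclidean algorithm:
214 = 3 * 67 + 13
67 = 5 * 13 + 2
13 = 6 * 2 + 1
2 = 2 * 1 + 0
GCD(214, 67) = 1

Yes, coprime (GCD = 1)


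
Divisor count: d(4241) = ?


4241 = 4241^1
d(4241) = (1+1) = 2

2 divisors


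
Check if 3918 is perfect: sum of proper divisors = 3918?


Proper divisors of 3918: 1, 2, 3, 6, 653, 1306, 1959
Sum = 1 + 2 + 3 + 6 + 653 + 1306 + 1959 = 3930

No, 3918 is not perfect (3930 ≠ 3918)


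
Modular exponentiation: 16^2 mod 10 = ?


16^1 mod 10 = 6
16^2 mod 10 = 6


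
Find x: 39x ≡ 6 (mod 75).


GCD(39, 75) = 3 divides 6
Divide: 13x ≡ 2 (mod 25)
x ≡ 4 (mod 25)


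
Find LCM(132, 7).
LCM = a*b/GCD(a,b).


GCD(132, 7) = 1
LCM = 132*7/1 = 924/1 = 924

LCM = 924


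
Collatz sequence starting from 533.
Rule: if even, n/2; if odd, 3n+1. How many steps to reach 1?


533 → 1600 → 800 → 400 → 200 → 100 → 50 → 25 → 76 → 38 → 19 → 58 → 29 → 88 → 44 → 22 → 11 → 34 → 17 → 52 → 26 → 13 → 40 → 20 → 10 → 5 → 16 → 8 → 4 → 2 → 1
Total steps = 30

30 steps


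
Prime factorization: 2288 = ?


2288 / 2 = 1144
1144 / 2 = 572
572 / 2 = 286
286 / 2 = 143
143 / 11 = 13
13 / 13 = 1
2288 = 2^4 × 11 × 13


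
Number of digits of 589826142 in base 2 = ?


589826142 in base 2 = 100011001010000000100001011110
Number of digits = 30

30 digits (base 2)


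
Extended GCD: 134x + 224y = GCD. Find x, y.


Tabular extended Euclidean (each row: r = 134*s + 224*t):
r=134, s=1, t=0
r=224, s=0, t=1
q=0: r=134, s=1, t=0   [134*(1) + 224*(0) = 134]
q=1: r=90, s=-1, t=1   [134*(-1) + 224*(1) = 90]
q=1: r=44, s=2, t=-1   [134*(2) + 224*(-1) = 44]
q=2: r=2, s=-5, t=3   [134*(-5) + 224*(3) = 2]
q=22: r=0, s=112, t=-67   [134*(112) + 224*(-67) = 0]
GCD = 2; from the row with r=2: x=-5, y=3
Check: 134*(-5) + 224*(3) = -670 + 672 = 2

GCD = 2, x = -5, y = 3


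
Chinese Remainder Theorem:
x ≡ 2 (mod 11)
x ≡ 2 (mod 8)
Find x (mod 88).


M = 11*8 = 88
M1 = M/11 = 8, M2 = M/8 = 11
M1^(-1) mod 11 = 7, M2^(-1) mod 8 = 3
x = 2*8*7 + 2*11*3 = 178
178 mod 88 = 2
Check: 2 mod 11 = 2 ✓, 2 mod 8 = 2 ✓

x ≡ 2 (mod 88)


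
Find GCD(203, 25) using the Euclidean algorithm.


203 = 8 * 25 + 3
25 = 8 * 3 + 1
3 = 3 * 1 + 0
GCD = 1


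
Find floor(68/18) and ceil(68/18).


68/18 = 3.7778
floor = 3
ceil = 4

floor = 3, ceil = 4


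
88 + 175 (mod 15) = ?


88 + 175 = 263
263 mod 15 = 8


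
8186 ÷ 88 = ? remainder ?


8186 = 88 * 93 + 2
Check: 8184 + 2 = 8186

q = 93, r = 2


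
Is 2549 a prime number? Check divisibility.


Check divisors up to sqrt(2549) = 50.4876
No divisors found.
2549 is prime.

Yes, 2549 is prime


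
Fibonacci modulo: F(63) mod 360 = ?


F(k) mod 360 for k=1..63:
1, 1, 2, 3, 5, 8, 13, 21, 34, 55, 89, 144, 233, 17, 250, 267, 157, 64, 221, 285, 146, 71, 217, 288, 145, 73, 218, 291, 149, 80, 229, 309, 178, 127, 305, 72, 17, 89, 106, 195, 301, 136, 77, 213, 290, 143, 73, 216, 289, 145, 74, 219, 293, 152, 85, 237, 322, 199, 161, 0, 161, 161, 322
F(63) mod 360 = 322


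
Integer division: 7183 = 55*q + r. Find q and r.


7183 = 55 * 130 + 33
Check: 7150 + 33 = 7183

q = 130, r = 33


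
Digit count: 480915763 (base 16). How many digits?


480915763 in base 16 = 1CAA3133
Number of digits = 8

8 digits (base 16)


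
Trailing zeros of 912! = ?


floor(912/5) = 182
floor(912/25) = 36
floor(912/125) = 7
floor(912/625) = 1
Total = 226

226 trailing zeros


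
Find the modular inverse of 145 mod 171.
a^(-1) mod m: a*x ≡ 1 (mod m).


Use the extended Euclidean algorithm on (171, 145); each row r = 171*s + 145*t:
r=171, s=1, t=0
r=145, s=0, t=1
q=1: r=26, s=1, t=-1   [171*(1) + 145*(-1) = 26]
q=5: r=15, s=-5, t=6   [171*(-5) + 145*(6) = 15]
q=1: r=11, s=6, t=-7   [171*(6) + 145*(-7) = 11]
q=1: r=4, s=-11, t=13   [171*(-11) + 145*(13) = 4]
q=2: r=3, s=28, t=-33   [171*(28) + 145*(-33) = 3]
q=1: r=1, s=-39, t=46   [171*(-39) + 145*(46) = 1]
q=3: r=0, s=145, t=-171   [171*(145) + 145*(-171) = 0]
GCD = 1 with t = 46, so 145*(46) ≡ 1 (mod 171)
Inverse = 46 mod 171 = 46
Check: 145 * 46 = 6670 ≡ 1 (mod 171)

145^(-1) ≡ 46 (mod 171)


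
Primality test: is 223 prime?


Check divisors up to sqrt(223) = 14.9332
No divisors found.
223 is prime.

Yes, 223 is prime


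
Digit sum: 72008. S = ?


7 + 2 + 0 + 0 + 8 = 17


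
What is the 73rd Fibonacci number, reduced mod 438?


F(k) mod 438 for k=1..73:
1, 1, 2, 3, 5, 8, 13, 21, 34, 55, 89, 144, 233, 377, 172, 111, 283, 394, 239, 195, 434, 191, 187, 378, 127, 67, 194, 261, 17, 278, 295, 135, 430, 127, 119, 246, 365, 173, 100, 273, 373, 208, 143, 351, 56, 407, 25, 432, 19, 13, 32, 45, 77, 122, 199, 321, 82, 403, 47, 12, 59, 71, 130, 201, 331, 94, 425, 81, 68, 149, 217, 366, 145
F(73) mod 438 = 145


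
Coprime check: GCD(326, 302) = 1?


Euclidean algorithm:
326 = 1 * 302 + 24
302 = 12 * 24 + 14
24 = 1 * 14 + 10
14 = 1 * 10 + 4
10 = 2 * 4 + 2
4 = 2 * 2 + 0
GCD(326, 302) = 2

No, not coprime (GCD = 2)


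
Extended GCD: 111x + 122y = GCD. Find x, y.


Tabular extended Euclidean (each row: r = 111*s + 122*t):
r=111, s=1, t=0
r=122, s=0, t=1
q=0: r=111, s=1, t=0   [111*(1) + 122*(0) = 111]
q=1: r=11, s=-1, t=1   [111*(-1) + 122*(1) = 11]
q=10: r=1, s=11, t=-10   [111*(11) + 122*(-10) = 1]
q=11: r=0, s=-122, t=111   [111*(-122) + 122*(111) = 0]
GCD = 1; from the row with r=1: x=11, y=-10
Check: 111*(11) + 122*(-10) = 1221 - 1220 = 1

GCD = 1, x = 11, y = -10


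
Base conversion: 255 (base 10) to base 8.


255 (base 10) = 255 (decimal)
255 (decimal) = 377 (base 8)


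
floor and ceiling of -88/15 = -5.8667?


-88/15 = -5.8667
floor = -6
ceil = -5

floor = -6, ceil = -5


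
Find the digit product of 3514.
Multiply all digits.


3 × 5 × 1 × 4 = 60


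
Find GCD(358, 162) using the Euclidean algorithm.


358 = 2 * 162 + 34
162 = 4 * 34 + 26
34 = 1 * 26 + 8
26 = 3 * 8 + 2
8 = 4 * 2 + 0
GCD = 2


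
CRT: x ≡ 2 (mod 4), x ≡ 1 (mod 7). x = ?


M = 4*7 = 28
M1 = M/4 = 7, M2 = M/7 = 4
M1^(-1) mod 4 = 3, M2^(-1) mod 7 = 2
x = 2*7*3 + 1*4*2 = 50
50 mod 28 = 22
Check: 22 mod 4 = 2 ✓, 22 mod 7 = 1 ✓

x ≡ 22 (mod 28)


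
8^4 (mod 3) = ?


8^1 mod 3 = 2
8^2 mod 3 = 1
8^3 mod 3 = 2
8^4 mod 3 = 1


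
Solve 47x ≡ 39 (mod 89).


GCD(47, 89) = 1, unique solution
a^(-1) mod 89 = 36
x = 36 * 39 mod 89 = 69

x ≡ 69 (mod 89)


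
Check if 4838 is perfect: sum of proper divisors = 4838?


Proper divisors of 4838: 1, 2, 41, 59, 82, 118, 2419
Sum = 1 + 2 + 41 + 59 + 82 + 118 + 2419 = 2722

No, 4838 is not perfect (2722 ≠ 4838)


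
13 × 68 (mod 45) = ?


13 × 68 = 884
884 mod 45 = 29


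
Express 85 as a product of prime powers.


85 / 5 = 17
17 / 17 = 1
85 = 5 × 17


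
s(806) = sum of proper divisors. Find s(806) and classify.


Proper divisors: 1, 2, 13, 26, 31, 62, 403
Sum = 1 + 2 + 13 + 26 + 31 + 62 + 403 = 538
538 < 806 → deficient

s(806) = 538 (deficient)


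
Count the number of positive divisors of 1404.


1404 = 2^2 × 3^3 × 13^1
d(1404) = (2+1) × (3+1) × (1+1) = 24

24 divisors


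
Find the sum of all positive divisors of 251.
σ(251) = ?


Divisors of 251: 1, 251
Sum = 1 + 251 = 252

σ(251) = 252


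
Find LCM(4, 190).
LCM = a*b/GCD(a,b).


GCD(4, 190) = 2
LCM = 4*190/2 = 760/2 = 380

LCM = 380


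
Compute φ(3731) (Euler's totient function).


3731 = 7 × 13 × 41
Prime factors: 7, 13, 41
φ(3731) = 3731 × (1-1/7) × (1-1/13) × (1-1/41)
= 3731 × 6/7 × 12/13 × 40/41 = 2880

φ(3731) = 2880


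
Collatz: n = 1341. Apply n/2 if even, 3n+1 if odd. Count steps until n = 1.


1341 → 4024 → 2012 → 1006 → 503 → 1510 → 755 → 2266 → 1133 → 3400 → 1700 → 850 → 425 → 1276 → 638 → 319 → 958 → 479 → 1438 → 719 → 2158 → 1079 → 3238 → 1619 → 4858 → 2429 → 7288 → 3644 → 1822 → 911 → 2734 → 1367 → 4102 → 2051 → 6154 → 3077 → 9232 → 4616 → 2308 → 1154 → 577 → 1732 → 866 → 433 → 1300 → 650 → 325 → 976 → 488 → 244 → 122 → 61 → 184 → 92 → 46 → 23 → 70 → 35 → 106 → 53 → 160 → 80 → 40 → 20 → 10 → 5 → 16 → 8 → 4 → 2 → 1
Total steps = 70

70 steps


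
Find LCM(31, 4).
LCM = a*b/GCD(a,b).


GCD(31, 4) = 1
LCM = 31*4/1 = 124/1 = 124

LCM = 124


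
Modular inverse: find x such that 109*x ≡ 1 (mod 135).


Use the extended Euclidean algorithm on (135, 109); each row r = 135*s + 109*t:
r=135, s=1, t=0
r=109, s=0, t=1
q=1: r=26, s=1, t=-1   [135*(1) + 109*(-1) = 26]
q=4: r=5, s=-4, t=5   [135*(-4) + 109*(5) = 5]
q=5: r=1, s=21, t=-26   [135*(21) + 109*(-26) = 1]
q=5: r=0, s=-109, t=135   [135*(-109) + 109*(135) = 0]
GCD = 1 with t = -26, so 109*(-26) ≡ 1 (mod 135)
Inverse = -26 mod 135 = 109
Check: 109 * 109 = 11881 ≡ 1 (mod 135)

109^(-1) ≡ 109 (mod 135)


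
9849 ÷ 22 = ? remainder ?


9849 = 22 * 447 + 15
Check: 9834 + 15 = 9849

q = 447, r = 15


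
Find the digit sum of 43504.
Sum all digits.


4 + 3 + 5 + 0 + 4 = 16


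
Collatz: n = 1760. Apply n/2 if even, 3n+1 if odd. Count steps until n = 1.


1760 → 880 → 440 → 220 → 110 → 55 → 166 → 83 → 250 → 125 → 376 → 188 → 94 → 47 → 142 → 71 → 214 → 107 → 322 → 161 → 484 → 242 → 121 → 364 → 182 → 91 → 274 → 137 → 412 → 206 → 103 → 310 → 155 → 466 → 233 → 700 → 350 → 175 → 526 → 263 → 790 → 395 → 1186 → 593 → 1780 → 890 → 445 → 1336 → 668 → 334 → 167 → 502 → 251 → 754 → 377 → 1132 → 566 → 283 → 850 → 425 → 1276 → 638 → 319 → 958 → 479 → 1438 → 719 → 2158 → 1079 → 3238 → 1619 → 4858 → 2429 → 7288 → 3644 → 1822 → 911 → 2734 → 1367 → 4102 → 2051 → 6154 → 3077 → 9232 → 4616 → 2308 → 1154 → 577 → 1732 → 866 → 433 → 1300 → 650 → 325 → 976 → 488 → 244 → 122 → 61 → 184 → 92 → 46 → 23 → 70 → 35 → 106 → 53 → 160 → 80 → 40 → 20 → 10 → 5 → 16 → 8 → 4 → 2 → 1
Total steps = 117

117 steps


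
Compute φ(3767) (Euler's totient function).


3767 = 3767
Prime factors: 3767
φ(3767) = 3767 × (1-1/3767)
= 3767 × 3766/3767 = 3766

φ(3767) = 3766


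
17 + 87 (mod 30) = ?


17 + 87 = 104
104 mod 30 = 14


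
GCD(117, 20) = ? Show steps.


117 = 5 * 20 + 17
20 = 1 * 17 + 3
17 = 5 * 3 + 2
3 = 1 * 2 + 1
2 = 2 * 1 + 0
GCD = 1


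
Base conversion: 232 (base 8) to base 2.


232 (base 8) = 154 (decimal)
154 (decimal) = 10011010 (base 2)


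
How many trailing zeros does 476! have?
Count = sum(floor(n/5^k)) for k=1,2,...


floor(476/5) = 95
floor(476/25) = 19
floor(476/125) = 3
Total = 117

117 trailing zeros


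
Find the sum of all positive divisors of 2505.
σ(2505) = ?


Divisors of 2505: 1, 3, 5, 15, 167, 501, 835, 2505
Sum = 1 + 3 + 5 + 15 + 167 + 501 + 835 + 2505 = 4032

σ(2505) = 4032


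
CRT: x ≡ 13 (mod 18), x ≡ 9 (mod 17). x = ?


M = 18*17 = 306
M1 = M/18 = 17, M2 = M/17 = 18
M1^(-1) mod 18 = 17, M2^(-1) mod 17 = 1
x = 13*17*17 + 9*18*1 = 3919
3919 mod 306 = 247
Check: 247 mod 18 = 13 ✓, 247 mod 17 = 9 ✓

x ≡ 247 (mod 306)


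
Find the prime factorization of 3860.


3860 / 2 = 1930
1930 / 2 = 965
965 / 5 = 193
193 / 193 = 1
3860 = 2^2 × 5 × 193


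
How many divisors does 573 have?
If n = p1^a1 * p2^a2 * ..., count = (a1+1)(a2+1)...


573 = 3^1 × 191^1
d(573) = (1+1) × (1+1) = 4

4 divisors


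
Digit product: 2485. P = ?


2 × 4 × 8 × 5 = 320


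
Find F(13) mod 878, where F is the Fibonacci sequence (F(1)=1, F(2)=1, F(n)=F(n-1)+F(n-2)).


F(k) mod 878 for k=1..13:
1, 1, 2, 3, 5, 8, 13, 21, 34, 55, 89, 144, 233
F(13) mod 878 = 233


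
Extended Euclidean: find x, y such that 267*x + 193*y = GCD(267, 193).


Tabular extended Euclidean (each row: r = 267*s + 193*t):
r=267, s=1, t=0
r=193, s=0, t=1
q=1: r=74, s=1, t=-1   [267*(1) + 193*(-1) = 74]
q=2: r=45, s=-2, t=3   [267*(-2) + 193*(3) = 45]
q=1: r=29, s=3, t=-4   [267*(3) + 193*(-4) = 29]
q=1: r=16, s=-5, t=7   [267*(-5) + 193*(7) = 16]
q=1: r=13, s=8, t=-11   [267*(8) + 193*(-11) = 13]
q=1: r=3, s=-13, t=18   [267*(-13) + 193*(18) = 3]
q=4: r=1, s=60, t=-83   [267*(60) + 193*(-83) = 1]
q=3: r=0, s=-193, t=267   [267*(-193) + 193*(267) = 0]
GCD = 1; from the row with r=1: x=60, y=-83
Check: 267*(60) + 193*(-83) = 16020 - 16019 = 1

GCD = 1, x = 60, y = -83


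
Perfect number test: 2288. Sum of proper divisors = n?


Proper divisors of 2288: 1, 2, 4, 8, 11, 13, 16, 22, 26, 44, 52, 88, 104, 143, 176, 208, 286, 572, 1144
Sum = 1 + 2 + 4 + 8 + 11 + 13 + 16 + 22 + 26 + 44 + 52 + 88 + 104 + 143 + 176 + 208 + 286 + 572 + 1144 = 2920

No, 2288 is not perfect (2920 ≠ 2288)


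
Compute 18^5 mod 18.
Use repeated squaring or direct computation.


18^1 mod 18 = 0
18^2 mod 18 = 0
18^3 mod 18 = 0
18^4 mod 18 = 0
18^5 mod 18 = 0


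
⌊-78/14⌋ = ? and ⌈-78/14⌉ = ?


-78/14 = -5.5714
floor = -6
ceil = -5

floor = -6, ceil = -5


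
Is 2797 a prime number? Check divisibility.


Check divisors up to sqrt(2797) = 52.8867
No divisors found.
2797 is prime.

Yes, 2797 is prime


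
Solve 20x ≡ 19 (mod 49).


GCD(20, 49) = 1, unique solution
a^(-1) mod 49 = 27
x = 27 * 19 mod 49 = 23

x ≡ 23 (mod 49)


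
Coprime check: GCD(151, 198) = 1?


Euclidean algorithm:
198 = 1 * 151 + 47
151 = 3 * 47 + 10
47 = 4 * 10 + 7
10 = 1 * 7 + 3
7 = 2 * 3 + 1
3 = 3 * 1 + 0
GCD(151, 198) = 1

Yes, coprime (GCD = 1)


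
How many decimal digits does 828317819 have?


828317819 has 9 digits in base 10
floor(log10(828317819)) + 1 = floor(8.9182) + 1 = 9

9 digits (base 10)


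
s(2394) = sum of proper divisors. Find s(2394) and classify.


Proper divisors: 1, 2, 3, 6, 7, 9, 14, 18, 19, 21, 38, 42, 57, 63, 114, 126, 133, 171, 266, 342, 399, 798, 1197
Sum = 1 + 2 + 3 + 6 + 7 + 9 + 14 + 18 + 19 + 21 + 38 + 42 + 57 + 63 + 114 + 126 + 133 + 171 + 266 + 342 + 399 + 798 + 1197 = 3846
3846 > 2394 → abundant

s(2394) = 3846 (abundant)


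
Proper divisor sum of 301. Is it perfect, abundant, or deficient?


Proper divisors: 1, 7, 43
Sum = 1 + 7 + 43 = 51
51 < 301 → deficient

s(301) = 51 (deficient)


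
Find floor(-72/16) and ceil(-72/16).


-72/16 = -4.5000
floor = -5
ceil = -4

floor = -5, ceil = -4


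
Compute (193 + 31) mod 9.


193 + 31 = 224
224 mod 9 = 8


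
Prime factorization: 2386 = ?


2386 / 2 = 1193
1193 / 1193 = 1
2386 = 2 × 1193


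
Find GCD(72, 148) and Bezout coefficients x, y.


Tabular extended Euclidean (each row: r = 72*s + 148*t):
r=72, s=1, t=0
r=148, s=0, t=1
q=0: r=72, s=1, t=0   [72*(1) + 148*(0) = 72]
q=2: r=4, s=-2, t=1   [72*(-2) + 148*(1) = 4]
q=18: r=0, s=37, t=-18   [72*(37) + 148*(-18) = 0]
GCD = 4; from the row with r=4: x=-2, y=1
Check: 72*(-2) + 148*(1) = -144 + 148 = 4

GCD = 4, x = -2, y = 1


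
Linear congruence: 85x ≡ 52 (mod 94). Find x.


GCD(85, 94) = 1, unique solution
a^(-1) mod 94 = 73
x = 73 * 52 mod 94 = 36

x ≡ 36 (mod 94)


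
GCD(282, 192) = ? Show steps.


282 = 1 * 192 + 90
192 = 2 * 90 + 12
90 = 7 * 12 + 6
12 = 2 * 6 + 0
GCD = 6


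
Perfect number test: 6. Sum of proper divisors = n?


Proper divisors of 6: 1, 2, 3
Sum = 1 + 2 + 3 = 6

Yes, 6 is perfect (6 = 6)


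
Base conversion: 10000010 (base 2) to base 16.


10000010 (base 2) = 130 (decimal)
130 (decimal) = 82 (base 16)


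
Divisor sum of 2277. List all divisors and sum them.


Divisors of 2277: 1, 3, 9, 11, 23, 33, 69, 99, 207, 253, 759, 2277
Sum = 1 + 3 + 9 + 11 + 23 + 33 + 69 + 99 + 207 + 253 + 759 + 2277 = 3744

σ(2277) = 3744


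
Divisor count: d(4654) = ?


4654 = 2^1 × 13^1 × 179^1
d(4654) = (1+1) × (1+1) × (1+1) = 8

8 divisors


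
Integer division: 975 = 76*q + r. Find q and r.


975 = 76 * 12 + 63
Check: 912 + 63 = 975

q = 12, r = 63


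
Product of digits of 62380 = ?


6 × 2 × 3 × 8 × 0 = 0


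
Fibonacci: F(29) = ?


Sequence: 1, 1, 2, 3, 5, 8, 13, 21, 34, 55, 89, 144, 233, 377, 610, 987, 1597, 2584, 4181, 6765, 10946, 17711, 28657, 46368, 75025, 121393, 196418, 317811, 514229
F(29) = 514229


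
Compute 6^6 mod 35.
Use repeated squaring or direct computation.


6^1 mod 35 = 6
6^2 mod 35 = 1
6^3 mod 35 = 6
6^4 mod 35 = 1
6^5 mod 35 = 6
6^6 mod 35 = 1


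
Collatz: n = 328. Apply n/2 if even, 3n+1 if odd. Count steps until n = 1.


328 → 164 → 82 → 41 → 124 → 62 → 31 → 94 → 47 → 142 → 71 → 214 → 107 → 322 → 161 → 484 → 242 → 121 → 364 → 182 → 91 → 274 → 137 → 412 → 206 → 103 → 310 → 155 → 466 → 233 → 700 → 350 → 175 → 526 → 263 → 790 → 395 → 1186 → 593 → 1780 → 890 → 445 → 1336 → 668 → 334 → 167 → 502 → 251 → 754 → 377 → 1132 → 566 → 283 → 850 → 425 → 1276 → 638 → 319 → 958 → 479 → 1438 → 719 → 2158 → 1079 → 3238 → 1619 → 4858 → 2429 → 7288 → 3644 → 1822 → 911 → 2734 → 1367 → 4102 → 2051 → 6154 → 3077 → 9232 → 4616 → 2308 → 1154 → 577 → 1732 → 866 → 433 → 1300 → 650 → 325 → 976 → 488 → 244 → 122 → 61 → 184 → 92 → 46 → 23 → 70 → 35 → 106 → 53 → 160 → 80 → 40 → 20 → 10 → 5 → 16 → 8 → 4 → 2 → 1
Total steps = 112

112 steps


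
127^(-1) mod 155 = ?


Use the extended Euclidean algorithm on (155, 127); each row r = 155*s + 127*t:
r=155, s=1, t=0
r=127, s=0, t=1
q=1: r=28, s=1, t=-1   [155*(1) + 127*(-1) = 28]
q=4: r=15, s=-4, t=5   [155*(-4) + 127*(5) = 15]
q=1: r=13, s=5, t=-6   [155*(5) + 127*(-6) = 13]
q=1: r=2, s=-9, t=11   [155*(-9) + 127*(11) = 2]
q=6: r=1, s=59, t=-72   [155*(59) + 127*(-72) = 1]
q=2: r=0, s=-127, t=155   [155*(-127) + 127*(155) = 0]
GCD = 1 with t = -72, so 127*(-72) ≡ 1 (mod 155)
Inverse = -72 mod 155 = 83
Check: 127 * 83 = 10541 ≡ 1 (mod 155)

127^(-1) ≡ 83 (mod 155)


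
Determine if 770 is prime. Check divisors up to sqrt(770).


770 / 2 = 385 (exact division)
770 is NOT prime.

No, 770 is not prime


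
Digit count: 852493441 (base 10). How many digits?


852493441 has 9 digits in base 10
floor(log10(852493441)) + 1 = floor(8.9307) + 1 = 9

9 digits (base 10)


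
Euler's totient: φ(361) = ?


361 = 19^2
Prime factors: 19
φ(361) = 361 × (1-1/19)
= 361 × 18/19 = 342

φ(361) = 342


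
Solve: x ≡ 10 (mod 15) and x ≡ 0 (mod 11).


M = 15*11 = 165
M1 = M/15 = 11, M2 = M/11 = 15
M1^(-1) mod 15 = 11, M2^(-1) mod 11 = 3
x = 10*11*11 + 0*15*3 = 1210
1210 mod 165 = 55
Check: 55 mod 15 = 10 ✓, 55 mod 11 = 0 ✓

x ≡ 55 (mod 165)


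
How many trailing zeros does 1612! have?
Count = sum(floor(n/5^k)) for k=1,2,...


floor(1612/5) = 322
floor(1612/25) = 64
floor(1612/125) = 12
floor(1612/625) = 2
Total = 400

400 trailing zeros


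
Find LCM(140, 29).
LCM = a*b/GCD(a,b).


GCD(140, 29) = 1
LCM = 140*29/1 = 4060/1 = 4060

LCM = 4060


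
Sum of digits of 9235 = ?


9 + 2 + 3 + 5 = 19


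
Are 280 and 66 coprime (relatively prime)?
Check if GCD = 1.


Euclidean algorithm:
280 = 4 * 66 + 16
66 = 4 * 16 + 2
16 = 8 * 2 + 0
GCD(280, 66) = 2

No, not coprime (GCD = 2)


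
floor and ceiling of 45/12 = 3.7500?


45/12 = 3.7500
floor = 3
ceil = 4

floor = 3, ceil = 4


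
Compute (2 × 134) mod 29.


2 × 134 = 268
268 mod 29 = 7


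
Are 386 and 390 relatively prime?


Euclidean algorithm:
390 = 1 * 386 + 4
386 = 96 * 4 + 2
4 = 2 * 2 + 0
GCD(386, 390) = 2

No, not coprime (GCD = 2)


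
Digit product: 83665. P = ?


8 × 3 × 6 × 6 × 5 = 4320


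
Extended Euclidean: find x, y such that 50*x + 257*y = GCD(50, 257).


Tabular extended Euclidean (each row: r = 50*s + 257*t):
r=50, s=1, t=0
r=257, s=0, t=1
q=0: r=50, s=1, t=0   [50*(1) + 257*(0) = 50]
q=5: r=7, s=-5, t=1   [50*(-5) + 257*(1) = 7]
q=7: r=1, s=36, t=-7   [50*(36) + 257*(-7) = 1]
q=7: r=0, s=-257, t=50   [50*(-257) + 257*(50) = 0]
GCD = 1; from the row with r=1: x=36, y=-7
Check: 50*(36) + 257*(-7) = 1800 - 1799 = 1

GCD = 1, x = 36, y = -7


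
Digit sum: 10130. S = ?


1 + 0 + 1 + 3 + 0 = 5


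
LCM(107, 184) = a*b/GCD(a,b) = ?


GCD(107, 184) = 1
LCM = 107*184/1 = 19688/1 = 19688

LCM = 19688


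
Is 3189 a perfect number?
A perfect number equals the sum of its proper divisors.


Proper divisors of 3189: 1, 3, 1063
Sum = 1 + 3 + 1063 = 1067

No, 3189 is not perfect (1067 ≠ 3189)
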